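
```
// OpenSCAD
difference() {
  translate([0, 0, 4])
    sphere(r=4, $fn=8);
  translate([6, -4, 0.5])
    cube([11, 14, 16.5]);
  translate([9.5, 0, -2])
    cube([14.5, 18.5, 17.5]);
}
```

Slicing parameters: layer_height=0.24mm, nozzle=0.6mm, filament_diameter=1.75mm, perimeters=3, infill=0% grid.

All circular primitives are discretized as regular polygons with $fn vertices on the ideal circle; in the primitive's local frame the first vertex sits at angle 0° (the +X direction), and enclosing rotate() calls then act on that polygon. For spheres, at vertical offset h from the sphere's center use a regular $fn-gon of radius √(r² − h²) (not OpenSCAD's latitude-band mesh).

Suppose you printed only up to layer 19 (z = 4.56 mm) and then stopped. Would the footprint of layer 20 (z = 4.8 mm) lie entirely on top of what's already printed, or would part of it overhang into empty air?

entirely on top

Compare the two slices. At z = 4.56: the sphere: section is a regular 8-gon, circumradius = √(r²−h²) = √(4²−0.56²) = 3.961 (area = (8/2)·3.961²·sin(360°/8) = 44.37 mm²); the 11×14 cube at (6, -4) contributes its full rectangle (area 154.00 mm²); the cube at (9.5, 0) is present — its section is the full 14.5×18.5 rectangle (area 268.25 mm²); Subtracting the remaining from the first: starting from the r=4 sphere (44.37 mm²), the 11×14 cube at (6, -4) misses the remaining region (no effect); the 14.5×18.5 cube at (9.5, 0) misses the remaining region (no effect) — area = 44.37 mm². At z = 4.8: the r=4 sphere contributes a regular 8-gon of circumradius √(4²−0.8²) = 3.919 (area = (8/2)·3.919²·sin(360°/8) = 43.44 mm²); the cube at (6, -4) (footprint 11×14) is included at this height (area 154.00 mm²); the 14.5×18.5 cube at (9.5, 0) contributes its full rectangle (area 268.25 mm²); After the difference (first − rest): starting from the r=4 sphere (43.44 mm²), the 11×14 cube at (6, -4) misses the remaining region (no effect); the 14.5×18.5 cube at (9.5, 0) misses the remaining region (no effect) — area = 43.44 mm². Checking containment: the cross-section at z = 4.8 is a subset of the cross-section at z = 4.56.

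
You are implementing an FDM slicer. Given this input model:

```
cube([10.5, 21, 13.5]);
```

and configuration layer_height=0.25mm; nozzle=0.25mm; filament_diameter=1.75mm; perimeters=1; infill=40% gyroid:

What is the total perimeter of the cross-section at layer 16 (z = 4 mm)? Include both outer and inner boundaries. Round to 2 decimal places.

63.00 mm

At z = 4 mm: the cube is present — its section is the full 10.5×21 rectangle (perimeter 63.00 mm). Overall, the cross-section is a single solid region. Total boundary length (outer) = 63.00 mm.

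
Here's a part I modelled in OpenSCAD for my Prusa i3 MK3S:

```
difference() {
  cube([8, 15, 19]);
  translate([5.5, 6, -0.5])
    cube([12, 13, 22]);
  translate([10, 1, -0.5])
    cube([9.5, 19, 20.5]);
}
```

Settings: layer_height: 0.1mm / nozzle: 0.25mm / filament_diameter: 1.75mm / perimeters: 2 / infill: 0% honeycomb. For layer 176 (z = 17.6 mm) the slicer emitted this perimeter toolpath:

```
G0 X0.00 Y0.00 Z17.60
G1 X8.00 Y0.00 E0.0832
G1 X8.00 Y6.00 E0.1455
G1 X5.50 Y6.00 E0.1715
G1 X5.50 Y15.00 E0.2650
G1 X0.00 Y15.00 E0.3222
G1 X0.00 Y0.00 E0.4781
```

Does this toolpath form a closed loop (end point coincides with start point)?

Start point (G0): (0.00, 0.00). End point (last G1): the path returns to the start — closed.

yes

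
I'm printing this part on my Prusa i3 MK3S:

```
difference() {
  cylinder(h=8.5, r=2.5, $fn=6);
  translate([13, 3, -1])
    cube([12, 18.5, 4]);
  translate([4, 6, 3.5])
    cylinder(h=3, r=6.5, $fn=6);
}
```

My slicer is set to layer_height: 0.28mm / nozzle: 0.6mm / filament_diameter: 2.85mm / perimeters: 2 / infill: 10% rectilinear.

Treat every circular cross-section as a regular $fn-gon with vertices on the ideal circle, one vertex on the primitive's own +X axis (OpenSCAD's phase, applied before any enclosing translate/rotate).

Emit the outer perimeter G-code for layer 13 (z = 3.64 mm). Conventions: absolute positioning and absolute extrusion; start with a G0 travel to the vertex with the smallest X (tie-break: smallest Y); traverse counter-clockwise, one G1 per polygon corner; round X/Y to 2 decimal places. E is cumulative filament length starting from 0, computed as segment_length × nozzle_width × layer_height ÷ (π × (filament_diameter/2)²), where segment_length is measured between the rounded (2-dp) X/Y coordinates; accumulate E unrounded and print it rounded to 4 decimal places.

G0 X-2.50 Y0.00 Z3.64
G1 X-1.25 Y-2.17 E0.0659
G1 X1.25 Y-2.17 E0.1318
G1 X2.50 Y0.00 E0.1977
G1 X2.29 Y0.37 E0.2089
G1 X0.75 Y0.37 E0.2495
G1 X-0.29 Y2.17 E0.3042
G1 X-1.25 Y2.17 E0.3295
G1 X-2.50 Y0.00 E0.3955

At z = 3.64 mm: the r=2.5 cylinder contributes a regular 6-gon of circumradius 2.5; the cube at (13, 3) is absent (z outside [-1, 3]); the r=6.5 cylinder at (4, 6) gives a regular 6-gon of circumradius 6.5 (constant along its height); After the difference (first − rest): starting from the r=2.5 cylinder, the r=6.5 cylinder at (4, 6) partially overlaps it — only the 2.76 mm² overlap (of its 109.77 mm²) is removed, clipping the outline — 1 connected region. The outline is a single polygon with 8 vertices. Extrusion per mm of travel: 0.6 × 0.28 / (π × 1.425²) = 0.026335. Accumulating E over each segment gives final E = 0.3955.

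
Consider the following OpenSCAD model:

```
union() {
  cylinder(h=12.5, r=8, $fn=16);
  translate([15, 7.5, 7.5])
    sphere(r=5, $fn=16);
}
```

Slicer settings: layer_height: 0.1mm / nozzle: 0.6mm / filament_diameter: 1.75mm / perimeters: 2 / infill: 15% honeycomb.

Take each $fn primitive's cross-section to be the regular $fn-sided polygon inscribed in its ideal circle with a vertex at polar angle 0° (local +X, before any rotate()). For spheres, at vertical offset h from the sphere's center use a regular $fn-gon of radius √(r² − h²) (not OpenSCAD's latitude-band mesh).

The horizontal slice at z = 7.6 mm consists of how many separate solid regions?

2

At z = 7.6 mm: the r=8 cylinder gives a regular 16-gon of circumradius 8 (constant along its height); the sphere at (15, 7.5): section is a regular 16-gon, circumradius = √(r²−h²) = √(5²−0.1²) = 4.999; Taking the union: the 2 present regions are separate (no shared area or edge), so areas and boundary lengths simply add and each stays a separate island — 2 connected regions. The result has 2 disconnected regions.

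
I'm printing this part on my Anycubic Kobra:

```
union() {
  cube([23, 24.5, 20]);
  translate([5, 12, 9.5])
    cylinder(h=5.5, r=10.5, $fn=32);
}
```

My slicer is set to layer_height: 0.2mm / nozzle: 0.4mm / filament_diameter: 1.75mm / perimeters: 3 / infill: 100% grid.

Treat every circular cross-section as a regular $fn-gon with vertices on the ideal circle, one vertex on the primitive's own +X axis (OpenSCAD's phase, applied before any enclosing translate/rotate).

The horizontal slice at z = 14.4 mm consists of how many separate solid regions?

1

At z = 14.4 mm: the 23×24.5 cube contributes its full rectangle; the r=10.5 cylinder at (5, 12) contributes a regular 32-gon of circumradius 10.5; Combining (union): the regions partially overlap (shared area 272.60 mm²), so overlapping operands fuse into one piece — 1 connected region. The result has 1 disconnected region.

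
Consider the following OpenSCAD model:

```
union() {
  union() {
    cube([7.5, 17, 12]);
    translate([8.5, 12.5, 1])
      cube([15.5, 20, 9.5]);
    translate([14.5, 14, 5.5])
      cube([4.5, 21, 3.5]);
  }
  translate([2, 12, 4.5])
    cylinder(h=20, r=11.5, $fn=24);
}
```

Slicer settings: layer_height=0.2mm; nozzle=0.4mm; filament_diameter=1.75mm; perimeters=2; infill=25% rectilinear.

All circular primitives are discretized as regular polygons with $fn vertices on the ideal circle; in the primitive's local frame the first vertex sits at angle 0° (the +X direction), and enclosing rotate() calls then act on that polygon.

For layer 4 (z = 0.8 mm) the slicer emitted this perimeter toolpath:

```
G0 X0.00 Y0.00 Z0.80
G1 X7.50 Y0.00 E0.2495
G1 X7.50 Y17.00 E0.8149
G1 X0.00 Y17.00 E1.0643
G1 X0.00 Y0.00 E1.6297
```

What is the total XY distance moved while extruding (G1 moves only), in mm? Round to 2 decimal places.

Sum the Euclidean lengths of each G1 segment: total = 49.00 mm.

49.00 mm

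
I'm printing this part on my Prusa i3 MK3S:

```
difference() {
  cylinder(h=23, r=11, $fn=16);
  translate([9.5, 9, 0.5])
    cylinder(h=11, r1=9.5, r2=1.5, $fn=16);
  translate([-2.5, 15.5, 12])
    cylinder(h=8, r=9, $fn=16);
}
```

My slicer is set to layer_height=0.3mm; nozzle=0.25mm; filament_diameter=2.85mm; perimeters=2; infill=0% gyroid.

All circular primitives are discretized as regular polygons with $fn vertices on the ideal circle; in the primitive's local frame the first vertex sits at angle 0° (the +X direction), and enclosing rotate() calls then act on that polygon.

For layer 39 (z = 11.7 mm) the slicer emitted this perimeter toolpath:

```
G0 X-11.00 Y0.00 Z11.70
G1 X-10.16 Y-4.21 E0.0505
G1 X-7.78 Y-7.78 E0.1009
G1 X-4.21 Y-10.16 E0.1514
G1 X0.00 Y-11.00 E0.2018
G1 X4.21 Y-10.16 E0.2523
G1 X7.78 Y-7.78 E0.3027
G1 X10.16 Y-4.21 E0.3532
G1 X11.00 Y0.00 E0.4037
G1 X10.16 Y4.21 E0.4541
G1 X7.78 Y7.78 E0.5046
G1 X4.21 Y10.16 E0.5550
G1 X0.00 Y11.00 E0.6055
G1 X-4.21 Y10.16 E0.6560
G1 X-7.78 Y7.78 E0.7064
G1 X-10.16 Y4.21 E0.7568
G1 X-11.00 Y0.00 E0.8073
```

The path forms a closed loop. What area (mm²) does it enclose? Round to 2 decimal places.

Apply the shoelace formula to the sequence of (X, Y) vertices; enclosed area = 370.40 mm².

370.40 mm²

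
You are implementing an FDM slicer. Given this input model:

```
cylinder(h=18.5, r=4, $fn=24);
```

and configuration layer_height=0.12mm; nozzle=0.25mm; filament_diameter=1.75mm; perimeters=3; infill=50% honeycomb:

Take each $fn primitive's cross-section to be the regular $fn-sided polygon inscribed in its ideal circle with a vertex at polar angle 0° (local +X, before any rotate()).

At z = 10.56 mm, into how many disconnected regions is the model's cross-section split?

At z = 10.56 mm: the r=4 cylinder contributes a regular 24-gon of circumradius 4. The result has 1 disconnected region.

1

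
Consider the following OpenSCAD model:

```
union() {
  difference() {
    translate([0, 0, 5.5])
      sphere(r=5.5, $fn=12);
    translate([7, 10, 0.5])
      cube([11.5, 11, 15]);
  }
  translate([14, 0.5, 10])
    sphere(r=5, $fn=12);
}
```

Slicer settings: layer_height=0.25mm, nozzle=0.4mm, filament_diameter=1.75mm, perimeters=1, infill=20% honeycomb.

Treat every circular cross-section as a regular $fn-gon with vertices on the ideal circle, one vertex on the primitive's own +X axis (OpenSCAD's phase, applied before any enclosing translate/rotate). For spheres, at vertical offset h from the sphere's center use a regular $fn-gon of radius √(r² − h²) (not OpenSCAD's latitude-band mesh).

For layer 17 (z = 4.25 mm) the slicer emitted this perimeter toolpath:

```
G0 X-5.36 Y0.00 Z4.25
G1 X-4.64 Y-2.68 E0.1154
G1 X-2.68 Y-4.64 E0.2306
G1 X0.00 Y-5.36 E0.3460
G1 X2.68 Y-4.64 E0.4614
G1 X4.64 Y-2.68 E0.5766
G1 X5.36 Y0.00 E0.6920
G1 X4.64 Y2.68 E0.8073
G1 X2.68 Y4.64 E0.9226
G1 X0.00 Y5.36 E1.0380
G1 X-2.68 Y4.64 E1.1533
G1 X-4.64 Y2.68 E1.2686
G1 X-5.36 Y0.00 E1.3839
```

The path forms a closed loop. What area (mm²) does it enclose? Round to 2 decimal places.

Apply the shoelace formula to the sequence of (X, Y) vertices; enclosed area = 86.15 mm².

86.15 mm²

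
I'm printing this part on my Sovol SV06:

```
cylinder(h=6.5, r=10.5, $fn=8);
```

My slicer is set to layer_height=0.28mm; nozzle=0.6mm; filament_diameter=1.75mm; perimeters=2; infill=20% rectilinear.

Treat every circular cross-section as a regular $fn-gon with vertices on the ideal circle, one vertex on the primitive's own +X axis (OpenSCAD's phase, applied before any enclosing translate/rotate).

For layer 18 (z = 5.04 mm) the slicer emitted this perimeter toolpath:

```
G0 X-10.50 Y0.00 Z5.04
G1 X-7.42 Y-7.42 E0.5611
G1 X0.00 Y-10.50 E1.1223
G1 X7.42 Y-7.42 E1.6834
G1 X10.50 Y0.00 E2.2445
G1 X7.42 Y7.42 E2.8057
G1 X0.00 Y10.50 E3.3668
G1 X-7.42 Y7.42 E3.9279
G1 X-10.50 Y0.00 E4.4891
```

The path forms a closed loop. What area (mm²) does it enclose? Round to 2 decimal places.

311.64 mm²

Apply the shoelace formula to the sequence of (X, Y) vertices; enclosed area = 311.64 mm².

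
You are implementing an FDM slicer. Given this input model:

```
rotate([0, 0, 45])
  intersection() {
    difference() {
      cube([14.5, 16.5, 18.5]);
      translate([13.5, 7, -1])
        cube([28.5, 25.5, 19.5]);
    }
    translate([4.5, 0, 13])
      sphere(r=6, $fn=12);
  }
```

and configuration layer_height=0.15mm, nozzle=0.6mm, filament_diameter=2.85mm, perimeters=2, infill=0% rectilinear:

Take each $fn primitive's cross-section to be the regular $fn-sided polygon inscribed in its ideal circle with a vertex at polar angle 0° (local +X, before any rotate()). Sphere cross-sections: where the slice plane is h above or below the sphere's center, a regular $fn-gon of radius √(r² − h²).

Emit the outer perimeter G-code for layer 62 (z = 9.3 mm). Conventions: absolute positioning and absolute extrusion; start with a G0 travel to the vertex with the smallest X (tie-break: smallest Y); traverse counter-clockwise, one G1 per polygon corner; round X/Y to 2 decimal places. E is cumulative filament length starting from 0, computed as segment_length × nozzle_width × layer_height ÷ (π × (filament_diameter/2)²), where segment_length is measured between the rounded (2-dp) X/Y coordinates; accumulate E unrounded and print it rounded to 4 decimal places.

G0 X-1.38 Y1.96 Z9.30
G1 X-0.59 Y0.59 E0.0223
G1 X0.00 Y0.00 E0.0341
G1 X6.52 Y6.52 E0.1642
G1 X4.40 Y7.74 E0.1987
G1 X1.96 Y7.74 E0.2331
G1 X-0.16 Y6.52 E0.2676
G1 X-1.38 Y4.40 E0.3021
G1 X-1.38 Y1.96 E0.3365

At z = 9.3 mm: the cube is present — its section is the full 14.5×16.5 rectangle; the 28.5×25.5 cube at (13.5, 7) contributes its full rectangle; Subtracting the remaining from the first: starting from the 14.5×16.5 cube, the 28.5×25.5 cube at (13.5, 7) partially overlaps it — only the 9.50 mm² overlap (of its 726.75 mm²) is removed, clipping the outline — 1 connected region; the r=6 sphere at (4.5, 0) slices to a regular 12-gon of circumradius 4.723 (√(r²−h²) with h=3.7 from center); Keeping only the common overlap: the r=6 sphere at (4.5, 0) partially overlaps the result so far; clipping to the common part keeps 33.37 mm² — 1 connected region; (whole slice rotated 45° about Z — lengths, areas and connectivity unchanged). The outline is a single polygon with 8 vertices. Extrusion per mm of travel: 0.6 × 0.15 / (π × 1.425²) = 0.014108. Accumulating E over each segment gives final E = 0.3365.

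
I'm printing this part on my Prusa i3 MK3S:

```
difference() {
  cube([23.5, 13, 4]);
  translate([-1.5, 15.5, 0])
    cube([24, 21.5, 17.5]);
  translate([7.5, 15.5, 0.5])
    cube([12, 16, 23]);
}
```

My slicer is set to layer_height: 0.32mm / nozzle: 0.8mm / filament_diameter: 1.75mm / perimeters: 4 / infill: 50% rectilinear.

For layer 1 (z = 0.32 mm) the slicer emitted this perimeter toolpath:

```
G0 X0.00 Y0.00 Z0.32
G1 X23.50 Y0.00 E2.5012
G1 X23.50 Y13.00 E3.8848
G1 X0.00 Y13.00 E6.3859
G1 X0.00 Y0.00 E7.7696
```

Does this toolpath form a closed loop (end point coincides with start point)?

yes

Start point (G0): (0.00, 0.00). End point (last G1): the path returns to the start — closed.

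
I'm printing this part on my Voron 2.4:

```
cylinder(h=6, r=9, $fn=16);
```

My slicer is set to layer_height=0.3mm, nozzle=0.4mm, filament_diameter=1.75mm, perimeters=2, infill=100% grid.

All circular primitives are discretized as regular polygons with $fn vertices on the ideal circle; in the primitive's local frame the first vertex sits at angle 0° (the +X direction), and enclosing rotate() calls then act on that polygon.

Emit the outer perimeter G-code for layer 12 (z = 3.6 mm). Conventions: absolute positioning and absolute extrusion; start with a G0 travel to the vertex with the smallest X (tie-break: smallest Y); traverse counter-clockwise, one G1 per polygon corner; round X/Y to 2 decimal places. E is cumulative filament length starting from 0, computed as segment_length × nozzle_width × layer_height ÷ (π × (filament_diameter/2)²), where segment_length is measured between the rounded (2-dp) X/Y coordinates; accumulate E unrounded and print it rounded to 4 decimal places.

G0 X-9.00 Y0.00 Z3.60
G1 X-8.31 Y-3.44 E0.1750
G1 X-6.36 Y-6.36 E0.3502
G1 X-3.44 Y-8.31 E0.5254
G1 X0.00 Y-9.00 E0.7004
G1 X3.44 Y-8.31 E0.8755
G1 X6.36 Y-6.36 E1.0507
G1 X8.31 Y-3.44 E1.2258
G1 X9.00 Y0.00 E1.4009
G1 X8.31 Y3.44 E1.5759
G1 X6.36 Y6.36 E1.7511
G1 X3.44 Y8.31 E1.9263
G1 X0.00 Y9.00 E2.1013
G1 X-3.44 Y8.31 E2.2763
G1 X-6.36 Y6.36 E2.4515
G1 X-8.31 Y3.44 E2.6267
G1 X-9.00 Y0.00 E2.8017

At z = 3.6 mm: the r=9 cylinder gives a regular 16-gon of circumradius 9 (constant along its height). The outline is a single polygon with 16 vertices. Extrusion per mm of travel: 0.4 × 0.3 / (π × 0.875²) = 0.049890. Accumulating E over each segment gives final E = 2.8017.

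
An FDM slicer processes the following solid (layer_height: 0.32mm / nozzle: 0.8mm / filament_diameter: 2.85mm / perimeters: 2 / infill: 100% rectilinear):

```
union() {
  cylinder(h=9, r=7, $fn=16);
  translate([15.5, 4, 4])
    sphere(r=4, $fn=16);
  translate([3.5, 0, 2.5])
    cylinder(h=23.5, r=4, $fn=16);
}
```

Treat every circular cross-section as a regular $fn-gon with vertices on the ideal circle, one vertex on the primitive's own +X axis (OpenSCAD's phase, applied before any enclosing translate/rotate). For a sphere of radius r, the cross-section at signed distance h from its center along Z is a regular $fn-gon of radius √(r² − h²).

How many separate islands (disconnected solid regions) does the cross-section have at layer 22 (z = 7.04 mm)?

2

At z = 7.04 mm: the r=7 cylinder contributes a regular 16-gon of circumradius 7; the r=4 sphere at (15.5, 4) slices to a regular 16-gon of circumradius 2.600 (√(r²−h²) with h=3.04 from center); the cylinder at (3.5, 0): section is a regular 16-gon, circumradius r=4; Combining (union): the regions partially overlap (shared area 46.92 mm²), so overlapping operands fuse into one piece — 2 connected regions. Overall, the cross-section has 2 separate islands. Island count = 2.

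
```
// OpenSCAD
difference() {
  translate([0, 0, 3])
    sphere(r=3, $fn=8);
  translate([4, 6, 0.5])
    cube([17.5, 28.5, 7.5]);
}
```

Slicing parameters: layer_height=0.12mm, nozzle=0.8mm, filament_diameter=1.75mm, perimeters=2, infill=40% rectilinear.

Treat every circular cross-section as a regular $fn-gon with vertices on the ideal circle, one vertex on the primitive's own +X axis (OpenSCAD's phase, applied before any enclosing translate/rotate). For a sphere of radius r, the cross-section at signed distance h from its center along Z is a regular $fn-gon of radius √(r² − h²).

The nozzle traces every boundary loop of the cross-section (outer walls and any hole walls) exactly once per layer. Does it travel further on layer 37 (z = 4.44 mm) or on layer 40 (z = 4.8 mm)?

layer 37 (z = 4.44 mm)

Layer 37 (z = 4.44): the r=3 sphere contributes a regular 8-gon of circumradius √(3²−1.44²) = 2.632 (perimeter = 2·8·2.632·sin(180°/8) = 16.11 mm); the cube at (4, 6) is present — its section is the full 17.5×28.5 rectangle (perimeter 92.00 mm); After the difference (first − rest): starting from the r=3 sphere, the 17.5×28.5 cube at (4, 6) misses the remaining region (no effect) — boundary = 16.11 mm. So its perimeter = 16.11 mm. Layer 40 (z = 4.8): the r=3 sphere contributes a regular 8-gon of circumradius √(3²−1.8²) = 2.400 (perimeter = 2·8·2.400·sin(180°/8) = 14.70 mm); the 17.5×28.5 cube at (4, 6) contributes its full rectangle (perimeter 92.00 mm); After the difference (first − rest): starting from the r=3 sphere, the 17.5×28.5 cube at (4, 6) misses the remaining region (no effect) — boundary = 14.70 mm. So its perimeter = 14.70 mm. Layer 37 is larger (16.11 vs 14.70 mm).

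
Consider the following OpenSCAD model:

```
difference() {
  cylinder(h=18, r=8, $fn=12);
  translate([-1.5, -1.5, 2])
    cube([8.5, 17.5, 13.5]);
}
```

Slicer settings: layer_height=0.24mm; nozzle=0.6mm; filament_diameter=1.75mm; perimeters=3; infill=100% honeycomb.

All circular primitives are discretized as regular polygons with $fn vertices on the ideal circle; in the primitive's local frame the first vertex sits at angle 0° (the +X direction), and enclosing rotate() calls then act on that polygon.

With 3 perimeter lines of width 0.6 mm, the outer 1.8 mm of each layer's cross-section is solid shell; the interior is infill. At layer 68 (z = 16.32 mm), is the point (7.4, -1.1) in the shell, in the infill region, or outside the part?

At z = 16.32 mm: the cylinder: section is a regular 12-gon, circumradius r=8; the cube at (-1.5, -1.5) does not reach this height (z outside [2, 15.5]); Taking the first minus the rest: none of the subtracted shapes is present at this height, so the r=8 cylinder is unchanged — 1 connected region. Overall, the cross-section is a single solid region. The nearest boundary edge runs (6.93, -4.00)→(8.00, 0.00); distance from the point to it = 0.29 mm. The point is inside the cross-section, 0.29 mm from the nearest boundary — within the 1.8 mm shell band (3 × 0.6).

shell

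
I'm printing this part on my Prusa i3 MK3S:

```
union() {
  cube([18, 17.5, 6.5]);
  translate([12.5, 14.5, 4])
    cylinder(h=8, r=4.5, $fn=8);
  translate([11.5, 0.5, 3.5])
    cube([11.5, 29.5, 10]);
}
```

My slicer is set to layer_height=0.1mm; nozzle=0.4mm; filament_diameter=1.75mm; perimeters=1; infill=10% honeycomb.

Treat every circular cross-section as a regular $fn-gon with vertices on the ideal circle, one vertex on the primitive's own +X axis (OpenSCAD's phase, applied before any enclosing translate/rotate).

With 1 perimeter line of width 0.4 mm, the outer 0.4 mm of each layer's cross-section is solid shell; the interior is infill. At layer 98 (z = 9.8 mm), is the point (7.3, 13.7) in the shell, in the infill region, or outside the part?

outside

At z = 9.8 mm: the cube is not intersected at this z (z outside [0, 6.5]); the r=4.5 cylinder at (12.5, 14.5) gives a regular 8-gon of circumradius 4.5 (constant along its height); the 11.5×29.5 cube at (11.5, 0.5) contributes its full rectangle; Merging all regions: the regions partially overlap (shared area 37.22 mm²), so overlapping operands fuse into one piece — 1 connected region. Overall, the cross-section is a single solid region. The nearest boundary edge runs (9.32, 11.32)→(8.00, 14.50); distance from the point to it = 0.95 mm. The point is not inside any of the regions above, so it lies outside the cross-section (0.95 mm from the nearest boundary).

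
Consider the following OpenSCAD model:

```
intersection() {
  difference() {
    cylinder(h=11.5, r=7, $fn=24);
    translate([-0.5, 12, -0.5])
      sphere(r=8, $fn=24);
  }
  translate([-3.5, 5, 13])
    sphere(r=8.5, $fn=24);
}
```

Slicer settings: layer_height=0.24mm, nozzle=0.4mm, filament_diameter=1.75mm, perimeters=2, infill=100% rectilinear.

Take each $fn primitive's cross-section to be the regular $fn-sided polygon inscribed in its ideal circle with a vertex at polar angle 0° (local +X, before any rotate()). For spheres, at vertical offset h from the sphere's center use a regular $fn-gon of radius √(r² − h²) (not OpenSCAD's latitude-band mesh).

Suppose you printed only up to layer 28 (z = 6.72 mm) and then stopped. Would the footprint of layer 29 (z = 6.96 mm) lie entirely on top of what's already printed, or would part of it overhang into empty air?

part overhangs

Compare the two slices. At z = 6.72: the r=7 cylinder gives a regular 24-gon of circumradius 7 (constant along its height) (area = (24/2)·7.000²·sin(360°/24) = 152.19 mm²); the r=8 sphere at (-0.5, 12) contributes a regular 24-gon of circumradius √(8²−7.22²) = 3.446 (area = (24/2)·3.446²·sin(360°/24) = 36.87 mm²); Taking the first minus the rest: starting from the r=7 cylinder (152.19 mm²), the r=8 sphere at (-0.5, 12) misses the remaining region (no effect) — area = 152.19 mm²; the sphere at (-3.5, 5): section is a regular 24-gon, circumradius = √(r²−h²) = √(8.5²−6.28²) = 5.728 (area = (24/2)·5.728²·sin(360°/24) = 101.91 mm²); After intersecting: the r=8.5 sphere at (-3.5, 5) partially overlaps the result so far; clipping to the common part keeps 51.06 mm² — area = 51.06 mm². At z = 6.96: the r=7 cylinder gives a regular 24-gon of circumradius 7 (constant along its height) (area = (24/2)·7.000²·sin(360°/24) = 152.19 mm²); the r=8 sphere at (-0.5, 12) contributes a regular 24-gon of circumradius √(8²−7.46²) = 2.889 (area = (24/2)·2.889²·sin(360°/24) = 25.93 mm²); Subtracting the remaining from the first: starting from the r=7 cylinder (152.19 mm²), the r=8 sphere at (-0.5, 12) misses the remaining region (no effect) — area = 152.19 mm²; the r=8.5 sphere at (-3.5, 5) slices to a regular 24-gon of circumradius 5.981 (√(r²−h²) with h=6.04 from center) (area = (24/2)·5.981²·sin(360°/24) = 111.09 mm²); After intersecting: the r=8.5 sphere at (-3.5, 5) partially overlaps the result so far; clipping to the common part keeps 54.70 mm² — area = 54.70 mm². Checking containment: at z = 6.96 the cross-section extends beyond the z = 6.72 cross-section by about 3.64 mm².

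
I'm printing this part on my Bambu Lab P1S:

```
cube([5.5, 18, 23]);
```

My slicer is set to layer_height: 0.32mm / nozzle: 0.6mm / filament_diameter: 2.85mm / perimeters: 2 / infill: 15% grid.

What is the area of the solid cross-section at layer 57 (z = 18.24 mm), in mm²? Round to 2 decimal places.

At z = 18.24 mm: the 5.5×18 cube contributes its full rectangle (area 99.00 mm²). Overall, the cross-section is a single solid region. Net area = 99.00 mm².

99.00 mm²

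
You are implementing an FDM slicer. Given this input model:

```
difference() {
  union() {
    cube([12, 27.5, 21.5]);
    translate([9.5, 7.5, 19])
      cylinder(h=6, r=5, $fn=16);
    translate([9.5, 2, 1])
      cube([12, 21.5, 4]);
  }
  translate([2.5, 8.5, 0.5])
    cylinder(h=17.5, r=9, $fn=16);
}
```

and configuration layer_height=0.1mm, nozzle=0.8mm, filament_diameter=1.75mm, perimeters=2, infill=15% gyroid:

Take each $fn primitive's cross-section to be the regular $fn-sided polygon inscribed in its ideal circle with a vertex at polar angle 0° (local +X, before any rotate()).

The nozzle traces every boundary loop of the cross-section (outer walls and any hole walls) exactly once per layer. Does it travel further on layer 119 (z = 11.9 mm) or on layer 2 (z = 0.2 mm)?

Layer 119 (z = 11.9): the 12×27.5 cube contributes its full rectangle (perimeter 79.00 mm); the cylinder at (9.5, 7.5) is absent (z outside [19, 25]); the cube at (9.5, 2) does not reach this height (z outside [1, 5]); Combining (union): only the 12×27.5 cube is present, so the union is just that shape — boundary = 79.00 mm; the cylinder at (2.5, 8.5): section is a regular 16-gon, circumradius r=9 (perimeter = 2·16·9.000·sin(180°/16) = 56.19 mm); Subtracting the remaining from the first: starting from that combined region, the r=9 cylinder at (2.5, 8.5) partially overlaps it — only the 166.49 mm² overlap (of its 247.98 mm²) is removed, clipping the outline — boundary = 85.06 mm. So its perimeter = 85.06 mm. Layer 2 (z = 0.2): the cube is present — its section is the full 12×27.5 rectangle (perimeter 79.00 mm); the cylinder at (9.5, 7.5) is not intersected at this z (z outside [19, 25]); the cube at (9.5, 2) is not intersected at this z (z outside [1, 5]); Merging all regions: only the 12×27.5 cube is present, so the union is just that shape — boundary = 79.00 mm; the cylinder at (2.5, 8.5) is not intersected at this z (z outside [0.5, 18]); After the difference (first − rest): none of the subtracted shapes is present at this height, so the result so far is unchanged — boundary = 79.00 mm. So its perimeter = 79.00 mm. Layer 119 is larger (85.06 vs 79.00 mm).

layer 119 (z = 11.9 mm)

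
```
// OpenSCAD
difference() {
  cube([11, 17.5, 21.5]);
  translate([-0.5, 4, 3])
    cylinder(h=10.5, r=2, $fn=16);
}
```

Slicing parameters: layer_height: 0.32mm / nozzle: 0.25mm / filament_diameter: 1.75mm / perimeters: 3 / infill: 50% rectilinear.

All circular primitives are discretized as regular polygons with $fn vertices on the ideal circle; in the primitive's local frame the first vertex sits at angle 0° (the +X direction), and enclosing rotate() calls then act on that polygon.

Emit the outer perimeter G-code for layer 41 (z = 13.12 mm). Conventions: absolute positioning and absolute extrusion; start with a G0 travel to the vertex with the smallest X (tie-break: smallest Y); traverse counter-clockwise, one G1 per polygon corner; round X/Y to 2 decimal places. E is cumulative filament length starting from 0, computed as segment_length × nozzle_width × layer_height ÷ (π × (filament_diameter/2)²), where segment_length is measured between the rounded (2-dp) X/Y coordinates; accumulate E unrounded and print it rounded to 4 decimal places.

G0 X0.00 Y0.00 Z13.12
G1 X11.00 Y0.00 E0.3659
G1 X11.00 Y17.50 E0.9479
G1 X0.00 Y17.50 E1.3138
G1 X0.00 Y5.90 E1.6996
G1 X0.27 Y5.85 E1.7087
G1 X0.91 Y5.41 E1.7346
G1 X1.35 Y4.77 E1.7604
G1 X1.50 Y4.00 E1.7865
G1 X1.35 Y3.23 E1.8126
G1 X0.91 Y2.59 E1.8384
G1 X0.27 Y2.15 E1.8642
G1 X0.00 Y2.10 E1.8734
G1 X0.00 Y0.00 E1.9432

At z = 13.12 mm: the cube (footprint 11×17.5) is included at this height; the r=2 cylinder at (-0.5, 4) gives a regular 16-gon of circumradius 2 (constant along its height); Taking the first minus the rest: starting from the 11×17.5 cube, the r=2 cylinder at (-0.5, 4) partially overlaps it — only the 4.17 mm² overlap (of its 12.25 mm²) is removed, clipping the outline — 1 connected region. The outline is a single polygon with 13 vertices. Extrusion per mm of travel: 0.25 × 0.32 / (π × 0.875²) = 0.033260. Accumulating E over each segment gives final E = 1.9432.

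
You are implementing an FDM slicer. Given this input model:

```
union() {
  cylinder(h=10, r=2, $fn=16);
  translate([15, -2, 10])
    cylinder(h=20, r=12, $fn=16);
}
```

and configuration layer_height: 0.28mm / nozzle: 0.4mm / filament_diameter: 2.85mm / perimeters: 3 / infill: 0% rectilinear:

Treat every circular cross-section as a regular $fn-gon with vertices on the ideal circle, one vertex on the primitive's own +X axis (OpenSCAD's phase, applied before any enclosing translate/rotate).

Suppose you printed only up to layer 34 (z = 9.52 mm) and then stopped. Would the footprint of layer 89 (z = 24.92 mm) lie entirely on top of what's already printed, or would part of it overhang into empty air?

Compare the two slices. At z = 9.52: the r=2 cylinder gives a regular 16-gon of circumradius 2 (constant along its height) (area = (16/2)·2.000²·sin(360°/16) = 12.25 mm²); the cylinder at (15, -2) is absent (z outside [10, 30]); Combining (union): only the r=2 cylinder is present, so the union is just that shape — area = 12.25 mm². At z = 24.92: the cylinder is absent (z outside [0, 10]); the r=12 cylinder at (15, -2) contributes a regular 16-gon of circumradius 12 (area = (16/2)·12.000²·sin(360°/16) = 440.85 mm²); Merging all regions: only the r=12 cylinder at (15, -2) is present, so the union is just that shape — area = 440.85 mm². Checking containment: at z = 24.92 the cross-section extends beyond the z = 9.52 cross-section by about 440.85 mm².

part overhangs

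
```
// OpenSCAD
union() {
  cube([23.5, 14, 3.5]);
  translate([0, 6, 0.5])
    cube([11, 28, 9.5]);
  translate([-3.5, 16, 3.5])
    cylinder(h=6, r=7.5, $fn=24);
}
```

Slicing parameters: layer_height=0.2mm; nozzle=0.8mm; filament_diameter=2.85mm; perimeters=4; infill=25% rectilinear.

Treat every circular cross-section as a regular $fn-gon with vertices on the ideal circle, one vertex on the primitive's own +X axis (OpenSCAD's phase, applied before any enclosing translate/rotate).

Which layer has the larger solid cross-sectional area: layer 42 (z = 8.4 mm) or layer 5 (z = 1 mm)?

Layer 42 (z = 8.4): the cube is absent (z outside [0, 3.5]); the cube at (0, 6) is present — its section is the full 11×28 rectangle (area 308.00 mm²); the r=7.5 cylinder at (-3.5, 16) gives a regular 24-gon of circumradius 7.5 (constant along its height) (area = (24/2)·7.500²·sin(360°/24) = 174.70 mm²); Combining (union): the regions partially overlap — summed areas 482.70 mm² minus the doubly-counted overlap 37.15 mm² gives 445.55 mm² — area = 445.55 mm². So its area = 445.55 mm². Layer 5 (z = 1): the cube (footprint 23.5×14) is included at this height (area 329.00 mm²); the cube at (0, 6) is present — its section is the full 11×28 rectangle (area 308.00 mm²); the cylinder at (-3.5, 16) is absent (z outside [3.5, 9.5]); Taking the union: the regions partially overlap — summed areas 637.00 mm² minus the doubly-counted overlap 88.00 mm² gives 549.00 mm² — area = 549.00 mm². So its area = 549.00 mm². Layer 5 is larger (549.00 vs 445.55 mm²).

layer 5 (z = 1 mm)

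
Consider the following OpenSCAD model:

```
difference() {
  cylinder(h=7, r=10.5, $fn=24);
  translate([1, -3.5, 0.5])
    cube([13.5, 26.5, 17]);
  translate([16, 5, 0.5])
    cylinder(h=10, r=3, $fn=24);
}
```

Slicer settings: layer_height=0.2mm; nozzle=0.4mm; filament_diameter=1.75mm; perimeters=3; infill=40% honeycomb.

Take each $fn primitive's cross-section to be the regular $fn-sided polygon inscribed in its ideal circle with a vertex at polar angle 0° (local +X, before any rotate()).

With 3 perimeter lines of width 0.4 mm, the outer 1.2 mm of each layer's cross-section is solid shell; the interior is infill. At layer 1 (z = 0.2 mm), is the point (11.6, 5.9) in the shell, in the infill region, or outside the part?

outside

At z = 0.2 mm: the cylinder: section is a regular 24-gon, circumradius r=10.5; the cube at (1, -3.5) is absent (z outside [0.5, 17.5]); the cylinder at (16, 5) is not intersected at this z (z outside [0.5, 10.5]); Taking the first minus the rest: none of the subtracted shapes is present at this height, so the r=10.5 cylinder is unchanged — 1 connected region. Overall, the cross-section is a single solid region. The nearest boundary edge runs (10.14, 2.72)→(9.09, 5.25); distance from the point to it = 2.56 mm. The point is not inside any of the regions above, so it lies outside the cross-section (2.56 mm from the nearest boundary).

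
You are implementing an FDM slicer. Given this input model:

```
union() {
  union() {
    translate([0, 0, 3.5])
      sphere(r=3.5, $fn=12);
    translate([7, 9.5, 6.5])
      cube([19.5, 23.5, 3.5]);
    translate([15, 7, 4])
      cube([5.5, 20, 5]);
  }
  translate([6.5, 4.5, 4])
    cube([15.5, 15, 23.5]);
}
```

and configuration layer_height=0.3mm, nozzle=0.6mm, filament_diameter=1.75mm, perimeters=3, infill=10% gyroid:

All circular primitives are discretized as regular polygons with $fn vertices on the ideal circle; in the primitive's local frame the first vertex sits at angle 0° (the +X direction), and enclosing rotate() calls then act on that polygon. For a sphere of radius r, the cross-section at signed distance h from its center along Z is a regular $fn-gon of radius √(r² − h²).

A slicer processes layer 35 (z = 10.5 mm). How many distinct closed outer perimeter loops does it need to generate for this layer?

At z = 10.5 mm: the sphere does not reach this height (|z−center|=7.000 > r=3.5); the cube at (7, 9.5) does not reach this height (z outside [6.5, 10]); the cube at (15, 7) is absent (z outside [4, 9]); Merging all regions: nothing is present at this height; the 15.5×15 cube at (6.5, 4.5) contributes its full rectangle; Combining (union): only the 15.5×15 cube at (6.5, 4.5) is present, so the union is just that shape — 1 connected region. The result has 1 disconnected region.

1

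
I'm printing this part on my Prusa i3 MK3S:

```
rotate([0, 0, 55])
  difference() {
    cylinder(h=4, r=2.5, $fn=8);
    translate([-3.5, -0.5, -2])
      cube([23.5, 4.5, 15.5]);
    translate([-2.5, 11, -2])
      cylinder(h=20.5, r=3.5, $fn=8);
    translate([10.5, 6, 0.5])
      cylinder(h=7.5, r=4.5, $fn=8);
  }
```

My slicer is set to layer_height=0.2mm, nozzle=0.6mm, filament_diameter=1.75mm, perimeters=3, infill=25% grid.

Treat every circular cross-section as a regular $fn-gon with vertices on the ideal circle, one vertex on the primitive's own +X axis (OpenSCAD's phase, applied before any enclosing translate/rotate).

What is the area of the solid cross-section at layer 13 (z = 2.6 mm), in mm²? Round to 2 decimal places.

At z = 2.6 mm: the cylinder: section is a regular 8-gon, circumradius r=2.5 (area = (8/2)·2.500²·sin(360°/8) = 17.68 mm²); the 23.5×4.5 cube at (-3.5, -0.5) contributes its full rectangle (area 105.75 mm²); the r=3.5 cylinder at (-2.5, 11) contributes a regular 8-gon of circumradius 3.5 (area = (8/2)·3.500²·sin(360°/8) = 34.65 mm²); the r=4.5 cylinder at (10.5, 6) contributes a regular 8-gon of circumradius 4.5 (area = (8/2)·4.500²·sin(360°/8) = 57.28 mm²); Subtracting the remaining from the first: starting from the r=2.5 cylinder (17.68 mm²), the 23.5×4.5 cube at (-3.5, -0.5) partially overlaps it — only the 11.24 mm² overlap (of its 105.75 mm²) is removed, clipping the outline; the r=3.5 cylinder at (-2.5, 11) misses the remaining region (no effect); the r=4.5 cylinder at (10.5, 6) misses the remaining region (no effect) — area = 6.44 mm²; (rotated 55° about Z; rotation is an isometry so areas/perimeters/island counts are preserved). Overall, the cross-section is a single solid region. Net area = 6.44 mm².

6.44 mm²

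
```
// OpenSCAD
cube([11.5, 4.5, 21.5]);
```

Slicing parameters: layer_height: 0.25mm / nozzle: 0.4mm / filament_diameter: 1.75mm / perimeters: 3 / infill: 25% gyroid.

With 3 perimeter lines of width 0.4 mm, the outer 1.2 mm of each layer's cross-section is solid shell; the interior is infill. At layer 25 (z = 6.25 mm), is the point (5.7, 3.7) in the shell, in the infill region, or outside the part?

shell

At z = 6.25 mm: the 11.5×4.5 cube contributes its full rectangle. Overall, the cross-section is a single solid region. The nearest boundary edge runs (11.50, 4.50)→(0.00, 4.50); distance from the point to it = 0.80 mm. The point is inside the cross-section, 0.80 mm from the nearest boundary — within the 1.2 mm shell band (3 × 0.4).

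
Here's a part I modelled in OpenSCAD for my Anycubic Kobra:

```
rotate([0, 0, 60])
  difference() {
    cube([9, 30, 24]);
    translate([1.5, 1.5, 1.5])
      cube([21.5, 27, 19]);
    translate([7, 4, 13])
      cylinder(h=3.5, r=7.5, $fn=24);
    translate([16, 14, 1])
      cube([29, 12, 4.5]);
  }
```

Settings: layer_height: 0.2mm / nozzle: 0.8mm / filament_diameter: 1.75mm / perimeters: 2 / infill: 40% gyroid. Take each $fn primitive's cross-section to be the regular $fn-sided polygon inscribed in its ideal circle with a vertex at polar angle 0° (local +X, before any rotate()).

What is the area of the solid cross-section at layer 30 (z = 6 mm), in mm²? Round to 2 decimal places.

67.50 mm²

At z = 6 mm: the 9×30 cube contributes its full rectangle (area 270.00 mm²); the 21.5×27 cube at (1.5, 1.5) contributes its full rectangle (area 580.50 mm²); the cylinder at (7, 4) does not reach this height (z outside [13, 16.5]); the cube at (16, 14) is not intersected at this z (z outside [1, 5.5]); Subtracting the remaining from the first: starting from the 9×30 cube (270.00 mm²), the 21.5×27 cube at (1.5, 1.5) partially overlaps it — only the 202.50 mm² overlap (of its 580.50 mm²) is removed, clipping the outline — area = 67.50 mm²; (whole slice rotated 60° about Z — lengths, areas and connectivity unchanged). Overall, the cross-section is a single solid region. Net area = 67.50 mm².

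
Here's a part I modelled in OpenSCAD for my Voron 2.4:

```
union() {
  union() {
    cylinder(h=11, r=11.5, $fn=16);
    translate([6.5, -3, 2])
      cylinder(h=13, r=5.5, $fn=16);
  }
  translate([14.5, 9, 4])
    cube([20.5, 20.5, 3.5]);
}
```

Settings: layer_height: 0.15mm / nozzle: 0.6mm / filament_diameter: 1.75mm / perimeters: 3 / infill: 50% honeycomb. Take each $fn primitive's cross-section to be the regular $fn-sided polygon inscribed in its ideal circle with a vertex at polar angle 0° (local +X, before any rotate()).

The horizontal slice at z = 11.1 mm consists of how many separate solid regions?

At z = 11.1 mm: the cylinder is not intersected at this z (z outside [0, 11]); the r=5.5 cylinder at (6.5, -3) contributes a regular 16-gon of circumradius 5.5; Combining (union): only the r=5.5 cylinder at (6.5, -3) is present, so the union is just that shape — 1 connected region; the cube at (14.5, 9) is not intersected at this z (z outside [4, 7.5]); Merging all regions: only that combined region is present, so the union is just that shape — 1 connected region. The result has 1 disconnected region.

1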